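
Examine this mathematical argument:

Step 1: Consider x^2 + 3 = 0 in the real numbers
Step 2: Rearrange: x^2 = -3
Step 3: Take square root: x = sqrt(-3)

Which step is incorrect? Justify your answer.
Step 3: Take square root: x = sqrt(-3)

Step 3 takes the square root of -3, which is negative. In the real number system, the square root of a negative number is undefined. The equation x^2 + 3 = 0 has no real solutions. Square roots of negative numbers only exist in the complex numbers.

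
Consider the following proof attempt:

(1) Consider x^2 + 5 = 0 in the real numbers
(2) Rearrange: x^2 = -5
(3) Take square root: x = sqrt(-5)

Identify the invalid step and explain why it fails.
Step 3: Take square root: x = sqrt(-5)

Step 3 takes the square root of -5, which is negative. In the real number system, the square root of a negative number is undefined. The equation x^2 + 5 = 0 has no real solutions. Square roots of negative numbers only exist in the complex numbers.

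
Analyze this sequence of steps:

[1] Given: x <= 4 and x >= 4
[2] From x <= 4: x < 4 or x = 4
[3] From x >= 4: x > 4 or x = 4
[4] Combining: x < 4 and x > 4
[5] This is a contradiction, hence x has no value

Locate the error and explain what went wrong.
Step 4: Combining: x < 4 and x > 4

Step 4 incorrectly combines the conditions. From x <= 4 and x >= 4, the intersection is x = 4. The error treats the 'or' cases as 'and' requirements. The correct conclusion is that x = 4 is the unique solution, not that no solution exists.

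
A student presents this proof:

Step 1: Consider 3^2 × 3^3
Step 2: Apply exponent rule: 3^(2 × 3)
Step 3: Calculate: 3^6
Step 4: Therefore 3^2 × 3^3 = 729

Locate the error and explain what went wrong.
Step 2: Apply exponent rule: 3^(2 × 3)

Step 2 incorrectly states that a^b × a^c = a^(b×c). The correct rule is a^b × a^c = a^(b+c). The actual value is 3^2 × 3^3 = 3^5 = 243, not 3^6 = 729.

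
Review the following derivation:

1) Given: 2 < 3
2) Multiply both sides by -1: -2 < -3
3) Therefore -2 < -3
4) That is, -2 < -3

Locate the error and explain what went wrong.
Step 2: Multiply both sides by -1: -2 < -3

Step 2 multiplies both sides by -1 but fails to reverse the inequality sign. When multiplying (or dividing) an inequality by a negative number, the direction must be reversed. Since 2 < 3, we should get -2 > -3, i.e., -2 > -3.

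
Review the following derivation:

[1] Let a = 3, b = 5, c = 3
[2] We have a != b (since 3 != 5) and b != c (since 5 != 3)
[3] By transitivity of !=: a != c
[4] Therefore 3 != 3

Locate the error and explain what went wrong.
Step 3: By transitivity of !=: a != c

Step 3 incorrectly applies transitivity to the '!=' relation. Transitivity states: if a R b and b R c, then a R c. However, '!=' is not transitive. Counterexample: 3 != 5 and 5 != 3, but 3 = 3 (both equal 3). Transitivity holds for relations like <, <=, =, but not for !=.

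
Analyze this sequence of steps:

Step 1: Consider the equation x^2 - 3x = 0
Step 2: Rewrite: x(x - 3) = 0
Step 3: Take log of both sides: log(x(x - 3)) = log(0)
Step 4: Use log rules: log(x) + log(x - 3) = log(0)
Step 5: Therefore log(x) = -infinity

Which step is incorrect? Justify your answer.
Step 3: Take log of both sides: log(x(x - 3)) = log(0)

Step 3 takes the logarithm of both sides, resulting in log(0) on the right side. The logarithm is only defined for positive numbers; log(0) is undefined (approaches negative infinity). This operation is invalid.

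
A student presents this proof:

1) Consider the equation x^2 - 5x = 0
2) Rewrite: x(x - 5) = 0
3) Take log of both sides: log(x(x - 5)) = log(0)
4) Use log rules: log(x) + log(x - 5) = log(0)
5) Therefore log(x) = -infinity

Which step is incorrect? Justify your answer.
Step 3: Take log of both sides: log(x(x - 5)) = log(0)

Step 3 takes the logarithm of both sides, resulting in log(0) on the right side. The logarithm is only defined for positive numbers; log(0) is undefined (approaches negative infinity). This operation is invalid.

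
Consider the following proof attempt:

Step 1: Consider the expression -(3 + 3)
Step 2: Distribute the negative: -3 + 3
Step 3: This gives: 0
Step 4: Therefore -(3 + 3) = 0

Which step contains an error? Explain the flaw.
Step 2: Distribute the negative: -3 + 3

Step 2 incorrectly distributes the negative sign. The correct distribution is -(3 + 3) = -3 - 3 = -6. The negative must be applied to both terms, not just the first. The error treats -(3 + 3) as -3 + 3, which equals 0 instead of -6.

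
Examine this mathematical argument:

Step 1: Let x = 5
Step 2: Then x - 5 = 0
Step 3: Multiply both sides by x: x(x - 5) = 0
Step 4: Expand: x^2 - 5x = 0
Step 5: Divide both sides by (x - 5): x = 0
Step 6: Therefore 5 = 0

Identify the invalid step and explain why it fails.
Step 5: Divide both sides by (x - 5): x = 0

Step 5 divides both sides by (x - 5). However, since x = 5, we have (x - 5) = 0. Division by zero is undefined, making this step invalid.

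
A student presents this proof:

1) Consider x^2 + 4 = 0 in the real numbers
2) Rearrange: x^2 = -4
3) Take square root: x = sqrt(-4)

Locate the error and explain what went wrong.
Step 3: Take square root: x = sqrt(-4)

Step 3 takes the square root of -4, which is negative. In the real number system, the square root of a negative number is undefined. The equation x^2 + 4 = 0 has no real solutions. Square roots of negative numbers only exist in the complex numbers.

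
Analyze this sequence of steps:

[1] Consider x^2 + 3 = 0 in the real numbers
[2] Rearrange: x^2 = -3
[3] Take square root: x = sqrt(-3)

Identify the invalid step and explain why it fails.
Step 3: Take square root: x = sqrt(-3)

Step 3 takes the square root of -3, which is negative. In the real number system, the square root of a negative number is undefined. The equation x^2 + 3 = 0 has no real solutions. Square roots of negative numbers only exist in the complex numbers.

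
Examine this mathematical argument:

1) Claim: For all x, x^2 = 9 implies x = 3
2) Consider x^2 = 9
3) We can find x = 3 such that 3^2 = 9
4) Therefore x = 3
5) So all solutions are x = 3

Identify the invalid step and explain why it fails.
Step 4: Therefore x = 3

Step 4 incorrectly concludes that x = 3 is the only solution. The proof shows that x = 3 is A solution (existence), but does not show it is the ONLY solution (uniqueness). In fact, x = -3 is also a solution since (-3)^2 = 9. Finding one solution doesn't prove there are no others.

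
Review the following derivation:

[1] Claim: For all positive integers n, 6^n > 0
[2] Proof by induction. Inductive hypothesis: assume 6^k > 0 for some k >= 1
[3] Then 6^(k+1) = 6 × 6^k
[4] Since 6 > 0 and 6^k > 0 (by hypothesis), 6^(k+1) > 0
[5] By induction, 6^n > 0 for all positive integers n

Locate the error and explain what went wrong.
Step 5: By induction, 6^n > 0 for all positive integers n

Step 5 concludes the proof by induction, but no base case was ever established. A valid induction proof requires: (1) a base case proving 6^1 > 0, and (2) an inductive step showing IF 6^k > 0 THEN 6^(k+1) > 0. Steps 2-4 correctly establish the inductive step, but without the base case the conclusion in step 5 does not follow.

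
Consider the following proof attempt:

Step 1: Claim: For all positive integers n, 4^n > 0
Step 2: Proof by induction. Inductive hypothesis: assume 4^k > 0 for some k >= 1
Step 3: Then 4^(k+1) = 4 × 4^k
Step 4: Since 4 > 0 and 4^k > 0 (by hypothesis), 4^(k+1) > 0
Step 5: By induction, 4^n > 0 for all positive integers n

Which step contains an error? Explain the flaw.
Step 5: By induction, 4^n > 0 for all positive integers n

Step 5 concludes the proof by induction, but no base case was ever established. A valid induction proof requires: (1) a base case proving 4^1 > 0, and (2) an inductive step showing IF 4^k > 0 THEN 4^(k+1) > 0. Steps 2-4 correctly establish the inductive step, but without the base case the conclusion in step 5 does not follow.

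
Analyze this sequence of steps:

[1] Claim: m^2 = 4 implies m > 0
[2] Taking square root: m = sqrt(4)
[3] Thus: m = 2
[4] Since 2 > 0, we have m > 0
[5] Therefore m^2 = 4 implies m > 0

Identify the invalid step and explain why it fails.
Step 2: Taking square root: m = sqrt(4)

Step 2 takes the square root and assumes the positive root only. The equation m^2 = 4 actually has two solutions: m = 2 and m = -2. The proof silently assumes m > 0 without justification, then uses this assumption to conclude m > 0, which is circular. The counterexample m = -2 shows the claim is false.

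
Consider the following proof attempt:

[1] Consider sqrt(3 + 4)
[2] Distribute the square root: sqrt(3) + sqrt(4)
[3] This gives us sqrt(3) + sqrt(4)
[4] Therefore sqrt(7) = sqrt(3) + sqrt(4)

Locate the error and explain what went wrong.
Step 2: Distribute the square root: sqrt(3) + sqrt(4)

Step 2 incorrectly 'distributes' the square root over addition. The square root function does not distribute: sqrt(a + b) ≠ sqrt(a) + sqrt(b). In fact, sqrt(3 + 4) = sqrt(7) ≈ 2.6458, while sqrt(3) + sqrt(4) ≈ 3.7321.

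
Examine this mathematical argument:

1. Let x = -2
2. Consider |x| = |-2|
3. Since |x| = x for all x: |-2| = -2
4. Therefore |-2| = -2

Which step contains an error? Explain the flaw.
Step 3: Since |x| = x for all x: |-2| = -2

Step 3 incorrectly states that |x| = x for all x. The correct definition is |x| = x when x >= 0, and |x| = -x when x < 0. Since -2 < 0, we have |-2| = -(-2) = 2, not -2.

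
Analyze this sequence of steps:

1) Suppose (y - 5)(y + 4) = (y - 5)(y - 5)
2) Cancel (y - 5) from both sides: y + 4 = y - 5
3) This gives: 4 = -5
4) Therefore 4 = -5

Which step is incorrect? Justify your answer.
Step 2: Cancel (y - 5) from both sides: y + 4 = y - 5

Step 2 cancels (y - 5) from both sides. This is only valid if (y - 5) ≠ 0, i.e., y ≠ 5. When y = 5, both sides equal zero regardless of the other factors. The correct approach requires considering y = 5 as a separate case.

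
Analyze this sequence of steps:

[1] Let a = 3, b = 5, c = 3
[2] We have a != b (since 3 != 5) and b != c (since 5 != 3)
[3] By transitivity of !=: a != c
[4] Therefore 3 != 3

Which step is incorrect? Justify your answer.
Step 3: By transitivity of !=: a != c

Step 3 incorrectly applies transitivity to the '!=' relation. Transitivity states: if a R b and b R c, then a R c. However, '!=' is not transitive. Counterexample: 3 != 5 and 5 != 3, but 3 = 3 (both equal 3). Transitivity holds for relations like <, <=, =, but not for !=.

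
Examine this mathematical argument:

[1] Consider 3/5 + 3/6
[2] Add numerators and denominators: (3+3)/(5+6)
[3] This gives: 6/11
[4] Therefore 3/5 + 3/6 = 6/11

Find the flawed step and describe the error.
Step 2: Add numerators and denominators: (3+3)/(5+6)

Step 2 incorrectly adds fractions by separately adding numerators and denominators. This is wrong. The correct method requires a common denominator: 3/5 + 3/6 = (3×6 + 3×5)/(5×6) = 33/30 = 11/10. The method used gives 6/11, which is different.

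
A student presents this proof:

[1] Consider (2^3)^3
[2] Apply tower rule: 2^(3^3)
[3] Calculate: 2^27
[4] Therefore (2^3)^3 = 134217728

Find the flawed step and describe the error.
Step 2: Apply tower rule: 2^(3^3)

Step 2 incorrectly states that (a^b)^c = a^(b^c). The correct rule is (a^b)^c = a^(b×c). The actual value is (2^3)^3 = 2^9 = 512, not 2^27 = 134217728.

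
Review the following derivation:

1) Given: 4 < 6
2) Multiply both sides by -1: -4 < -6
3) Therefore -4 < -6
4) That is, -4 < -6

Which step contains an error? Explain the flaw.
Step 2: Multiply both sides by -1: -4 < -6

Step 2 multiplies both sides by -1 but fails to reverse the inequality sign. When multiplying (or dividing) an inequality by a negative number, the direction must be reversed. Since 4 < 6, we should get -4 > -6, i.e., -4 > -6.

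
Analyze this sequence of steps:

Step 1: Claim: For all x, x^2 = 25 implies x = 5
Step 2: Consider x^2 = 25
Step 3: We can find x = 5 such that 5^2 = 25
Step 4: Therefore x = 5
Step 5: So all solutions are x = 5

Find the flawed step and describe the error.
Step 4: Therefore x = 5

Step 4 incorrectly concludes that x = 5 is the only solution. The proof shows that x = 5 is A solution (existence), but does not show it is the ONLY solution (uniqueness). In fact, x = -5 is also a solution since (-5)^2 = 25. Finding one solution doesn't prove there are no others.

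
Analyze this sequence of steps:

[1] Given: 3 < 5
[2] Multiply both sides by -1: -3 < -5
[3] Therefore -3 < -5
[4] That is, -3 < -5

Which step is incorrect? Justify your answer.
Step 2: Multiply both sides by -1: -3 < -5

Step 2 multiplies both sides by -1 but fails to reverse the inequality sign. When multiplying (or dividing) an inequality by a negative number, the direction must be reversed. Since 3 < 5, we should get -3 > -5, i.e., -3 > -5.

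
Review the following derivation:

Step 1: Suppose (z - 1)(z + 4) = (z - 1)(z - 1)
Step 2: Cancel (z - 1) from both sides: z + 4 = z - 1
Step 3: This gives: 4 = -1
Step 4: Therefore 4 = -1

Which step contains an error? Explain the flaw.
Step 2: Cancel (z - 1) from both sides: z + 4 = z - 1

Step 2 cancels (z - 1) from both sides. This is only valid if (z - 1) ≠ 0, i.e., z ≠ 1. When z = 1, both sides equal zero regardless of the other factors. The correct approach requires considering z = 1 as a separate case.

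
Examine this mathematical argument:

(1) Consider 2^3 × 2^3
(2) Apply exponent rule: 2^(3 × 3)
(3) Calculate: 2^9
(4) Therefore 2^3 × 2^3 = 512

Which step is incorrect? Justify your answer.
Step 2: Apply exponent rule: 2^(3 × 3)

Step 2 incorrectly states that a^b × a^c = a^(b×c). The correct rule is a^b × a^c = a^(b+c). The actual value is 2^3 × 2^3 = 2^6 = 64, not 2^9 = 512.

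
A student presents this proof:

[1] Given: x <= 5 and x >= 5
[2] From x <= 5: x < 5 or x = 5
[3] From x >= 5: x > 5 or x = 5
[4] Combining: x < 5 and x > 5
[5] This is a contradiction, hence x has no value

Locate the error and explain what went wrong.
Step 4: Combining: x < 5 and x > 5

Step 4 incorrectly combines the conditions. From x <= 5 and x >= 5, the intersection is x = 5. The error treats the 'or' cases as 'and' requirements. The correct conclusion is that x = 5 is the unique solution, not that no solution exists.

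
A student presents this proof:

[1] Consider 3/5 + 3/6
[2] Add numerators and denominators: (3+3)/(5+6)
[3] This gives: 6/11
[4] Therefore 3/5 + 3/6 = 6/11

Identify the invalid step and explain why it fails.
Step 2: Add numerators and denominators: (3+3)/(5+6)

Step 2 incorrectly adds fractions by separately adding numerators and denominators. This is wrong. The correct method requires a common denominator: 3/5 + 3/6 = (3×6 + 3×5)/(5×6) = 33/30 = 11/10. The method used gives 6/11, which is different.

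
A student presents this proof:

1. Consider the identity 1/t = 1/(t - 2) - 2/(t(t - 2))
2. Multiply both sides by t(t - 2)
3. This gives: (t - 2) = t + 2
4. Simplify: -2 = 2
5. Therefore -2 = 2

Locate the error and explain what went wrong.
Step 3: This gives: (t - 2) = t + 2

Step 3 makes a sign error when clearing denominators. Multiplying -2/(t(t - 2)) by t(t - 2) gives -2, not +2. The correct result is (t - 2) = t - 2, which is trivially true, not (t - 2) = t + 2. (Step 1 is a valid identity: 1/(t - 2) - 2/(t(t - 2)) = (t - 2)/(t(t - 2)) = 1/t.)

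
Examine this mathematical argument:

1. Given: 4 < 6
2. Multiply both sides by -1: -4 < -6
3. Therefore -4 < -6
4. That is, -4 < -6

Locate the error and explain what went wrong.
Step 2: Multiply both sides by -1: -4 < -6

Step 2 multiplies both sides by -1 but fails to reverse the inequality sign. When multiplying (or dividing) an inequality by a negative number, the direction must be reversed. Since 4 < 6, we should get -4 > -6, i.e., -4 > -6.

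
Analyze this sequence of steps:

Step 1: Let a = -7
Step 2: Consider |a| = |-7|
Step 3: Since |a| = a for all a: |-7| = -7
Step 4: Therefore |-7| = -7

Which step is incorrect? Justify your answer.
Step 3: Since |a| = a for all a: |-7| = -7

Step 3 incorrectly states that |a| = a for all a. The correct definition is |a| = a when a >= 0, and |a| = -a when a < 0. Since -7 < 0, we have |-7| = -(-7) = 7, not -7.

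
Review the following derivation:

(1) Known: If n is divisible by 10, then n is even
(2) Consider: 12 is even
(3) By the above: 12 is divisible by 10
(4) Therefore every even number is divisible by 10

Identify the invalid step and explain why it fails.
Step 3: By the above: 12 is divisible by 10

Step 3 commits the fallacy of affirming the consequent. The known fact 'divisible by 10 → even' does NOT imply 'even → divisible by 10'. That would be the converse, which is false. For example, 12 is even but 12 ÷ 10 = 1.20, which is not an integer.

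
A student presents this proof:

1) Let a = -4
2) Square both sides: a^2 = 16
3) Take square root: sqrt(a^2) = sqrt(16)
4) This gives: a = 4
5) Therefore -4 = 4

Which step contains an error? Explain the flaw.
Step 4: This gives: a = 4

Step 4 incorrectly states that sqrt(a^2) = a. The correct identity is sqrt(a^2) = |a|. Since a = -4 < 0, we have sqrt(a^2) = |-4| = 4, not a = -4.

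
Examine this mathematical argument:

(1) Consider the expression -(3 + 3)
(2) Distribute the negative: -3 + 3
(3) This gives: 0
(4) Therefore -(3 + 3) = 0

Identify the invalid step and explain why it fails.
Step 2: Distribute the negative: -3 + 3

Step 2 incorrectly distributes the negative sign. The correct distribution is -(3 + 3) = -3 - 3 = -6. The negative must be applied to both terms, not just the first. The error treats -(3 + 3) as -3 + 3, which equals 0 instead of -6.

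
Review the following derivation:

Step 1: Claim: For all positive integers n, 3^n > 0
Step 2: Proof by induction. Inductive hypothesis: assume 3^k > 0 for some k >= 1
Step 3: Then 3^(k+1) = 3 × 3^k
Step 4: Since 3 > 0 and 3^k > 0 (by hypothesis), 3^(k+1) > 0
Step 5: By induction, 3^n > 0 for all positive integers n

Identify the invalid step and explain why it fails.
Step 5: By induction, 3^n > 0 for all positive integers n

Step 5 concludes the proof by induction, but no base case was ever established. A valid induction proof requires: (1) a base case proving 3^1 > 0, and (2) an inductive step showing IF 3^k > 0 THEN 3^(k+1) > 0. Steps 2-4 correctly establish the inductive step, but without the base case the conclusion in step 5 does not follow.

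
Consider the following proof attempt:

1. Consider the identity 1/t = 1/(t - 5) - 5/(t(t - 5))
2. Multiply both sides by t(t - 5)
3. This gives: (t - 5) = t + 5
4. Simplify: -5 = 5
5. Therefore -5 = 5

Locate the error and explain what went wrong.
Step 3: This gives: (t - 5) = t + 5

Step 3 makes a sign error when clearing denominators. Multiplying -5/(t(t - 5)) by t(t - 5) gives -5, not +5. The correct result is (t - 5) = t - 5, which is trivially true, not (t - 5) = t + 5. (Step 1 is a valid identity: 1/(t - 5) - 5/(t(t - 5)) = (t - 5)/(t(t - 5)) = 1/t.)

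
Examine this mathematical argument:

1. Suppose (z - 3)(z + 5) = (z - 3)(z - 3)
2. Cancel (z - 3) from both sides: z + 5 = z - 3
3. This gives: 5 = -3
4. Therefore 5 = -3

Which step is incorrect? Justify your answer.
Step 2: Cancel (z - 3) from both sides: z + 5 = z - 3

Step 2 cancels (z - 3) from both sides. This is only valid if (z - 3) ≠ 0, i.e., z ≠ 3. When z = 3, both sides equal zero regardless of the other factors. The correct approach requires considering z = 3 as a separate case.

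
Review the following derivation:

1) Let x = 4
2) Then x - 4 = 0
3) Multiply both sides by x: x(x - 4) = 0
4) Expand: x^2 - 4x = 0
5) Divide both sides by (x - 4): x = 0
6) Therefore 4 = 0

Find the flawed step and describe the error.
Step 5: Divide both sides by (x - 4): x = 0

Step 5 divides both sides by (x - 4). However, since x = 4, we have (x - 4) = 0. Division by zero is undefined, making this step invalid.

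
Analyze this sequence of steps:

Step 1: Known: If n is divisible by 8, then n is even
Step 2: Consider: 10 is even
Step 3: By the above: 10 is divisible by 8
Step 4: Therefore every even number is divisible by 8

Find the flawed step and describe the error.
Step 3: By the above: 10 is divisible by 8

Step 3 commits the fallacy of affirming the consequent. The known fact 'divisible by 8 → even' does NOT imply 'even → divisible by 8'. That would be the converse, which is false. For example, 10 is even but 10 ÷ 8 = 1.25, which is not an integer.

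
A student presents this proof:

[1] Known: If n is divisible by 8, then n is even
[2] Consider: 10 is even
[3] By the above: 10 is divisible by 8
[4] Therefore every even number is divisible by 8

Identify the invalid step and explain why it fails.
Step 3: By the above: 10 is divisible by 8

Step 3 commits the fallacy of affirming the consequent. The known fact 'divisible by 8 → even' does NOT imply 'even → divisible by 8'. That would be the converse, which is false. For example, 10 is even but 10 ÷ 8 = 1.25, which is not an integer.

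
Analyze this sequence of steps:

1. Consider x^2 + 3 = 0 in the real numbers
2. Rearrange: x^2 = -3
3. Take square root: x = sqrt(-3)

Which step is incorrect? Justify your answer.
Step 3: Take square root: x = sqrt(-3)

Step 3 takes the square root of -3, which is negative. In the real number system, the square root of a negative number is undefined. The equation x^2 + 3 = 0 has no real solutions. Square roots of negative numbers only exist in the complex numbers.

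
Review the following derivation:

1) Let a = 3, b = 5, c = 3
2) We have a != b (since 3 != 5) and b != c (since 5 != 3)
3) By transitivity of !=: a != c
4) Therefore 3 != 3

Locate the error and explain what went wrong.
Step 3: By transitivity of !=: a != c

Step 3 incorrectly applies transitivity to the '!=' relation. Transitivity states: if a R b and b R c, then a R c. However, '!=' is not transitive. Counterexample: 3 != 5 and 5 != 3, but 3 = 3 (both equal 3). Transitivity holds for relations like <, <=, =, but not for !=.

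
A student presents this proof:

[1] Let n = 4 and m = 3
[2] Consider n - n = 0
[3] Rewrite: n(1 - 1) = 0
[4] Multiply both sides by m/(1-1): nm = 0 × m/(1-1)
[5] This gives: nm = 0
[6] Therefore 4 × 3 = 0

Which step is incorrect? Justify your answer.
Step 4: Multiply both sides by m/(1-1): nm = 0 × m/(1-1)

Step 4 multiplies both sides by m/(1-1). However, 1-1 = 0, so this is multiplication by m/0, which is undefined. We cannot multiply by an undefined expression.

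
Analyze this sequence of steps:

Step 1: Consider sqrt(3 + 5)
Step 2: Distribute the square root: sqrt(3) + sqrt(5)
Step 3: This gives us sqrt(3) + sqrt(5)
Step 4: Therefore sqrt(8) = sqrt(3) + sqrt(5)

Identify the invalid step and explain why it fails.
Step 2: Distribute the square root: sqrt(3) + sqrt(5)

Step 2 incorrectly 'distributes' the square root over addition. The square root function does not distribute: sqrt(a + b) ≠ sqrt(a) + sqrt(b). In fact, sqrt(3 + 5) = sqrt(8) ≈ 2.8284, while sqrt(3) + sqrt(5) ≈ 3.9681.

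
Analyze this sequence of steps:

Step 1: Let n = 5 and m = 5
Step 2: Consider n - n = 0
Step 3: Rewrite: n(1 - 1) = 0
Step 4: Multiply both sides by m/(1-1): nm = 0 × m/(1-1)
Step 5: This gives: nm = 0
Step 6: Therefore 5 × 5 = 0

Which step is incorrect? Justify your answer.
Step 4: Multiply both sides by m/(1-1): nm = 0 × m/(1-1)

Step 4 multiplies both sides by m/(1-1). However, 1-1 = 0, so this is multiplication by m/0, which is undefined. We cannot multiply by an undefined expression.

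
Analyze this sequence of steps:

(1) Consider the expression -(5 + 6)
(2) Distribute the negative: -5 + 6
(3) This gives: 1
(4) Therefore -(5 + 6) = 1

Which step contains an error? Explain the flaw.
Step 2: Distribute the negative: -5 + 6

Step 2 incorrectly distributes the negative sign. The correct distribution is -(5 + 6) = -5 - 6 = -11. The negative must be applied to both terms, not just the first. The error treats -(5 + 6) as -5 + 6, which equals 1 instead of -11.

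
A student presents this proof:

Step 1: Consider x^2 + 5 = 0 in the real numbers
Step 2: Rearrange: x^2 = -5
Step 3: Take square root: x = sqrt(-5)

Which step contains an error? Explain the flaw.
Step 3: Take square root: x = sqrt(-5)

Step 3 takes the square root of -5, which is negative. In the real number system, the square root of a negative number is undefined. The equation x^2 + 5 = 0 has no real solutions. Square roots of negative numbers only exist in the complex numbers.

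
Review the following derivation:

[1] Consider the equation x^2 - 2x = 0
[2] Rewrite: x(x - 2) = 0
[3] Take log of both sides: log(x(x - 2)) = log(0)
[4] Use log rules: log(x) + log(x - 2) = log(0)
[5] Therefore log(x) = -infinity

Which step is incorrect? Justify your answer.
Step 3: Take log of both sides: log(x(x - 2)) = log(0)

Step 3 takes the logarithm of both sides, resulting in log(0) on the right side. The logarithm is only defined for positive numbers; log(0) is undefined (approaches negative infinity). This operation is invalid.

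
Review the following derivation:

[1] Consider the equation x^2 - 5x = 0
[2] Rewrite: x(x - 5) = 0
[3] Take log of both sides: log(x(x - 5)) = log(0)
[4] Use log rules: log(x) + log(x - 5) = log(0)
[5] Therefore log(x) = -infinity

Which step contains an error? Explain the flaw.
Step 3: Take log of both sides: log(x(x - 5)) = log(0)

Step 3 takes the logarithm of both sides, resulting in log(0) on the right side. The logarithm is only defined for positive numbers; log(0) is undefined (approaches negative infinity). This operation is invalid.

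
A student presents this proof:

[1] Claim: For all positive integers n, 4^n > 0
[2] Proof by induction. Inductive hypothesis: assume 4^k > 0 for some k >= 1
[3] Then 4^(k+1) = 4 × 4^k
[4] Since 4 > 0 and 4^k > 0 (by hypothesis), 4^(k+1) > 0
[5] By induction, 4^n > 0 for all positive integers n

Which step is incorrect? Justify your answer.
Step 5: By induction, 4^n > 0 for all positive integers n

Step 5 concludes the proof by induction, but no base case was ever established. A valid induction proof requires: (1) a base case proving 4^1 > 0, and (2) an inductive step showing IF 4^k > 0 THEN 4^(k+1) > 0. Steps 2-4 correctly establish the inductive step, but without the base case the conclusion in step 5 does not follow.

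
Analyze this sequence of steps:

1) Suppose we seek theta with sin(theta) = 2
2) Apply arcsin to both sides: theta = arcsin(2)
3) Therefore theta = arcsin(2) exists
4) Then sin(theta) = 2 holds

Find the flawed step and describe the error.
Step 2: Apply arcsin to both sides: theta = arcsin(2)

Step 2 applies arcsin to 2. However, arcsin(x) is only defined for x in [-1, 1] because sin(theta) can only produce values in that range. Since |2| > 1, arcsin(2) is undefined. There is no angle whose sine equals 2.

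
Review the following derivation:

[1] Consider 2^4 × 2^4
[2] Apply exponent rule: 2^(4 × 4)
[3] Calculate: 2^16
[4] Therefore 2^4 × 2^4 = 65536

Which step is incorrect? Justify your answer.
Step 2: Apply exponent rule: 2^(4 × 4)

Step 2 incorrectly states that a^b × a^c = a^(b×c). The correct rule is a^b × a^c = a^(b+c). The actual value is 2^4 × 2^4 = 2^8 = 256, not 2^16 = 65536.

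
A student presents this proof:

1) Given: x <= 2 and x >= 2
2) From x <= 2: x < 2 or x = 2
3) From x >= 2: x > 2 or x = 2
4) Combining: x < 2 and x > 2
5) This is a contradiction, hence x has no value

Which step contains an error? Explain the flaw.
Step 4: Combining: x < 2 and x > 2

Step 4 incorrectly combines the conditions. From x <= 2 and x >= 2, the intersection is x = 2. The error treats the 'or' cases as 'and' requirements. The correct conclusion is that x = 2 is the unique solution, not that no solution exists.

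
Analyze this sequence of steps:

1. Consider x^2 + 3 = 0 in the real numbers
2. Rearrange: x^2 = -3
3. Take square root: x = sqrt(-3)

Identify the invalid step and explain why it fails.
Step 3: Take square root: x = sqrt(-3)

Step 3 takes the square root of -3, which is negative. In the real number system, the square root of a negative number is undefined. The equation x^2 + 3 = 0 has no real solutions. Square roots of negative numbers only exist in the complex numbers.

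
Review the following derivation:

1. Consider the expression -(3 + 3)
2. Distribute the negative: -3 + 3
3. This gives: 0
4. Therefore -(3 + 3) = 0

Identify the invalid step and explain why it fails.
Step 2: Distribute the negative: -3 + 3

Step 2 incorrectly distributes the negative sign. The correct distribution is -(3 + 3) = -3 - 3 = -6. The negative must be applied to both terms, not just the first. The error treats -(3 + 3) as -3 + 3, which equals 0 instead of -6.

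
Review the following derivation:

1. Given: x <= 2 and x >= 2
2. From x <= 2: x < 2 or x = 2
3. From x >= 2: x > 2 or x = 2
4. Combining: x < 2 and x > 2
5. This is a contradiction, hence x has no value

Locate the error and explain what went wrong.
Step 4: Combining: x < 2 and x > 2

Step 4 incorrectly combines the conditions. From x <= 2 and x >= 2, the intersection is x = 2. The error treats the 'or' cases as 'and' requirements. The correct conclusion is that x = 2 is the unique solution, not that no solution exists.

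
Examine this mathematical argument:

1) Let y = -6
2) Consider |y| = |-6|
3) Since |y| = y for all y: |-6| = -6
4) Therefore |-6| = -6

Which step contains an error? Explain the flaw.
Step 3: Since |y| = y for all y: |-6| = -6

Step 3 incorrectly states that |y| = y for all y. The correct definition is |y| = y when y >= 0, and |y| = -y when y < 0. Since -6 < 0, we have |-6| = -(-6) = 6, not -6.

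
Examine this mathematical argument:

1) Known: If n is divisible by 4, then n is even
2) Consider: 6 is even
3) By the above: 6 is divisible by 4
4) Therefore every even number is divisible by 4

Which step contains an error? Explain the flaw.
Step 3: By the above: 6 is divisible by 4

Step 3 commits the fallacy of affirming the consequent. The known fact 'divisible by 4 → even' does NOT imply 'even → divisible by 4'. That would be the converse, which is false. For example, 6 is even but 6 ÷ 4 = 1.50, which is not an integer.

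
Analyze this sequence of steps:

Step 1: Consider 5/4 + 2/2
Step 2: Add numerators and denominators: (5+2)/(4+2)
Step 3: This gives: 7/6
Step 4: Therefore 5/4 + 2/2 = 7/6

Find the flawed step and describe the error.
Step 2: Add numerators and denominators: (5+2)/(4+2)

Step 2 incorrectly adds fractions by separately adding numerators and denominators. This is wrong. The correct method requires a common denominator: 5/4 + 2/2 = (5×2 + 2×4)/(4×2) = 18/8 = 9/4. The method used gives 7/6, which is different.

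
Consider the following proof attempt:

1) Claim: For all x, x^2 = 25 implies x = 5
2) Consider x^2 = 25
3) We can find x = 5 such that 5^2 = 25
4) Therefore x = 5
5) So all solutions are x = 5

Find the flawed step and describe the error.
Step 4: Therefore x = 5

Step 4 incorrectly concludes that x = 5 is the only solution. The proof shows that x = 5 is A solution (existence), but does not show it is the ONLY solution (uniqueness). In fact, x = -5 is also a solution since (-5)^2 = 25. Finding one solution doesn't prove there are no others.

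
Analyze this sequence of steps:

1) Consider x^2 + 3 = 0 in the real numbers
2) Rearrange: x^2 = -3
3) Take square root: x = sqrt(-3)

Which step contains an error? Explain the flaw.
Step 3: Take square root: x = sqrt(-3)

Step 3 takes the square root of -3, which is negative. In the real number system, the square root of a negative number is undefined. The equation x^2 + 3 = 0 has no real solutions. Square roots of negative numbers only exist in the complex numbers.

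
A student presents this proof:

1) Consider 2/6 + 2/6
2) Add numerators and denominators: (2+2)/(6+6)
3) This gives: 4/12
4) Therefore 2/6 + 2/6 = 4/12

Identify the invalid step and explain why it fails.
Step 2: Add numerators and denominators: (2+2)/(6+6)

Step 2 incorrectly adds fractions by separately adding numerators and denominators. This is wrong. The correct method requires a common denominator: 2/6 + 2/6 = (2×6 + 2×6)/(6×6) = 24/36 = 2/3. The method used gives 4/12, which is different.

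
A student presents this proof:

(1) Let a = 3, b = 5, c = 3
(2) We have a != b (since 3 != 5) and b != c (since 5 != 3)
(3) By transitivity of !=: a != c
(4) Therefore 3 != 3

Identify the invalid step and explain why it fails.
Step 3: By transitivity of !=: a != c

Step 3 incorrectly applies transitivity to the '!=' relation. Transitivity states: if a R b and b R c, then a R c. However, '!=' is not transitive. Counterexample: 3 != 5 and 5 != 3, but 3 = 3 (both equal 3). Transitivity holds for relations like <, <=, =, but not for !=.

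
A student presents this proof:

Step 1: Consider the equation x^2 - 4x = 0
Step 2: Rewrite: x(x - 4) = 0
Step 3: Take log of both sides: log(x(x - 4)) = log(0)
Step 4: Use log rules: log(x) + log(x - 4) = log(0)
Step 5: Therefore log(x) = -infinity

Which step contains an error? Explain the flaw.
Step 3: Take log of both sides: log(x(x - 4)) = log(0)

Step 3 takes the logarithm of both sides, resulting in log(0) on the right side. The logarithm is only defined for positive numbers; log(0) is undefined (approaches negative infinity). This operation is invalid.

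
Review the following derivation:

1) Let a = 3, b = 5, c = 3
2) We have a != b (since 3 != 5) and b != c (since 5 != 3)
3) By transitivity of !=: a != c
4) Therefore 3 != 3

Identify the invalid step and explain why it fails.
Step 3: By transitivity of !=: a != c

Step 3 incorrectly applies transitivity to the '!=' relation. Transitivity states: if a R b and b R c, then a R c. However, '!=' is not transitive. Counterexample: 3 != 5 and 5 != 3, but 3 = 3 (both equal 3). Transitivity holds for relations like <, <=, =, but not for !=.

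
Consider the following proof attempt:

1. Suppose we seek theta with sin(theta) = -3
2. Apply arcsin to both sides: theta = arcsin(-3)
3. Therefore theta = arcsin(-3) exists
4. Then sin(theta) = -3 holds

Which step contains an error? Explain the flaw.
Step 2: Apply arcsin to both sides: theta = arcsin(-3)

Step 2 applies arcsin to -3. However, arcsin(x) is only defined for x in [-1, 1] because sin(theta) can only produce values in that range. Since |-3| > 1, arcsin(-3) is undefined. There is no angle whose sine equals -3.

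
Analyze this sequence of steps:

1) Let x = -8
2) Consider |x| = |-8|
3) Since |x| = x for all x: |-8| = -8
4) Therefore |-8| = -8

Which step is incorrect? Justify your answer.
Step 3: Since |x| = x for all x: |-8| = -8

Step 3 incorrectly states that |x| = x for all x. The correct definition is |x| = x when x >= 0, and |x| = -x when x < 0. Since -8 < 0, we have |-8| = -(-8) = 8, not -8.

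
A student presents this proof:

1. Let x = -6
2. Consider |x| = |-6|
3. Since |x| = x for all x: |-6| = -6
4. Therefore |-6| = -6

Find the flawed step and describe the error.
Step 3: Since |x| = x for all x: |-6| = -6

Step 3 incorrectly states that |x| = x for all x. The correct definition is |x| = x when x >= 0, and |x| = -x when x < 0. Since -6 < 0, we have |-6| = -(-6) = 6, not -6.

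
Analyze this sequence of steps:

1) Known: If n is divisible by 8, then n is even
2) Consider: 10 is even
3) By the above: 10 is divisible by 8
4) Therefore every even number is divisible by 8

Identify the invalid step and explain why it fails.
Step 3: By the above: 10 is divisible by 8

Step 3 commits the fallacy of affirming the consequent. The known fact 'divisible by 8 → even' does NOT imply 'even → divisible by 8'. That would be the converse, which is false. For example, 10 is even but 10 ÷ 8 = 1.25, which is not an integer.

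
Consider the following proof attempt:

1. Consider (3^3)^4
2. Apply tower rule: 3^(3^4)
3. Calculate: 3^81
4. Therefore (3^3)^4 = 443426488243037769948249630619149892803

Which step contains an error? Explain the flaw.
Step 2: Apply tower rule: 3^(3^4)

Step 2 incorrectly states that (a^b)^c = a^(b^c). The correct rule is (a^b)^c = a^(b×c). The actual value is (3^3)^4 = 3^12 = 531441, not 3^81 = 443426488243037769948249630619149892803.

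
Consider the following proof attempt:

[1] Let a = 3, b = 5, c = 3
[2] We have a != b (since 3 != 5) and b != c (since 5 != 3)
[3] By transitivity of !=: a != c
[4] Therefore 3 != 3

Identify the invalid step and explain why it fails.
Step 3: By transitivity of !=: a != c

Step 3 incorrectly applies transitivity to the '!=' relation. Transitivity states: if a R b and b R c, then a R c. However, '!=' is not transitive. Counterexample: 3 != 5 and 5 != 3, but 3 = 3 (both equal 3). Transitivity holds for relations like <, <=, =, but not for !=.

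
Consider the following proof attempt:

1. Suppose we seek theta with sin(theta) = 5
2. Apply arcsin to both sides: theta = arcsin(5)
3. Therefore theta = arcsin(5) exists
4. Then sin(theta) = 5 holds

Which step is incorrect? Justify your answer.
Step 2: Apply arcsin to both sides: theta = arcsin(5)

Step 2 applies arcsin to 5. However, arcsin(x) is only defined for x in [-1, 1] because sin(theta) can only produce values in that range. Since |5| > 1, arcsin(5) is undefined. There is no angle whose sine equals 5.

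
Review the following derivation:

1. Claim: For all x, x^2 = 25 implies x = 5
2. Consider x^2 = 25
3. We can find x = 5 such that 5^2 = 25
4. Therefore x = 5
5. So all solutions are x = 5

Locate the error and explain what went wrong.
Step 4: Therefore x = 5

Step 4 incorrectly concludes that x = 5 is the only solution. The proof shows that x = 5 is A solution (existence), but does not show it is the ONLY solution (uniqueness). In fact, x = -5 is also a solution since (-5)^2 = 25. Finding one solution doesn't prove there are no others.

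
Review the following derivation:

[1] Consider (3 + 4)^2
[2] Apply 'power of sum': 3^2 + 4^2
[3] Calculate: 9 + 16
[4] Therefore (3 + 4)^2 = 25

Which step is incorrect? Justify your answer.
Step 2: Apply 'power of sum': 3^2 + 4^2

Step 2 incorrectly applies a non-existent rule '(a+b)^n = a^n + b^n'. This is false in general. The correct expansion uses the binomial theorem. The actual value is (3 + 4)^2 = 7^2 = 49, not 25.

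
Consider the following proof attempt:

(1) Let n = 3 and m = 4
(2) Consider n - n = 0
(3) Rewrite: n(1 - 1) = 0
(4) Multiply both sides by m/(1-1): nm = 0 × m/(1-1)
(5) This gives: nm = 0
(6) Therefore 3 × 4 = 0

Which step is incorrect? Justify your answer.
Step 4: Multiply both sides by m/(1-1): nm = 0 × m/(1-1)

Step 4 multiplies both sides by m/(1-1). However, 1-1 = 0, so this is multiplication by m/0, which is undefined. We cannot multiply by an undefined expression.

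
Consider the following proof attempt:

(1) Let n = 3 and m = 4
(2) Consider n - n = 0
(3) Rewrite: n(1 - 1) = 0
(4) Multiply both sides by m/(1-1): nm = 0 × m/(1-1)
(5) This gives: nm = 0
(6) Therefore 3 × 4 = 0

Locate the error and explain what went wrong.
Step 4: Multiply both sides by m/(1-1): nm = 0 × m/(1-1)

Step 4 multiplies both sides by m/(1-1). However, 1-1 = 0, so this is multiplication by m/0, which is undefined. We cannot multiply by an undefined expression.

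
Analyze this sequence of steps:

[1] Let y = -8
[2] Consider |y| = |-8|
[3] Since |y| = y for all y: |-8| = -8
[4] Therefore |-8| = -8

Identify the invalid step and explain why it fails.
Step 3: Since |y| = y for all y: |-8| = -8

Step 3 incorrectly states that |y| = y for all y. The correct definition is |y| = y when y >= 0, and |y| = -y when y < 0. Since -8 < 0, we have |-8| = -(-8) = 8, not -8.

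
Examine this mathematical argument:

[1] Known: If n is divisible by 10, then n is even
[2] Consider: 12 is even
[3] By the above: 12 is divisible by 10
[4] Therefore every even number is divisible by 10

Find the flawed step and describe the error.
Step 3: By the above: 12 is divisible by 10

Step 3 commits the fallacy of affirming the consequent. The known fact 'divisible by 10 → even' does NOT imply 'even → divisible by 10'. That would be the converse, which is false. For example, 12 is even but 12 ÷ 10 = 1.20, which is not an integer.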